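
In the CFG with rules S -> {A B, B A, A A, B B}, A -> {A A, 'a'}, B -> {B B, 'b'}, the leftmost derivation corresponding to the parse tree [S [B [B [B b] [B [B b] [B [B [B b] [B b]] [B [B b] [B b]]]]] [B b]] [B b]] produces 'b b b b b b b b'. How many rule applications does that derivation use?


Every bracketed nonterminal node [X ...] in the tree is produced by exactly one rule application.
Reading the tree off as a leftmost derivation:
  Step 1: S  =>  B B   (applied S -> B B)
  Step 2: B B  =>  B B B   (applied B -> B B)
  Step 3: B B B  =>  B B B B   (applied B -> B B)
  Step 4: B B B B  =>  b B B B   (applied B -> b)
  Step 5: b B B B  =>  b B B B B   (applied B -> B B)
  Step 6: b B B B B  =>  b b B B B   (applied B -> b)
  Step 7: b b B B B  =>  b b B B B B   (applied B -> B B)
  Step 8: b b B B B B  =>  b b B B B B B   (applied B -> B B)
  Step 9: b b B B B B B  =>  b b b B B B B   (applied B -> b)
  Step 10: b b b B B B B  =>  b b b b B B B   (applied B -> b)
  Step 11: b b b b B B B  =>  b b b b B B B B   (applied B -> B B)
  Step 12: b b b b B B B B  =>  b b b b b B B B   (applied B -> b)
  Step 13: b b b b b B B B  =>  b b b b b b B B   (applied B -> b)
  Step 14: b b b b b b B B  =>  b b b b b b b B   (applied B -> b)
  Step 15: b b b b b b b B  =>  b b b b b b b b   (applied B -> b)
Final yield: b b b b b b b b
Total rewrite steps: 15

15


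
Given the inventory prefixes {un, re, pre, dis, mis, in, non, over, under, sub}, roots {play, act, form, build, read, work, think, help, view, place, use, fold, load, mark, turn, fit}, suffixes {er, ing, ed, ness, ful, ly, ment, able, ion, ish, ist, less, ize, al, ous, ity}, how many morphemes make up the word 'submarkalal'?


Segmenting 'submarkalal' against the inventory:
  'sub' -> prefix (morpheme 1)
  'mark' -> root (morpheme 2)
  'al' -> suffix (morpheme 3)
  'al' -> suffix (morpheme 4)
Total morphemes: 4

4


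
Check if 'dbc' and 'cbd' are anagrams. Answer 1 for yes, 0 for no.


Sort characters of 'dbc': 'bcd'
Sort characters of 'cbd': 'bcd'
Sorted forms match -> they ARE anagrams
Result: 1

1


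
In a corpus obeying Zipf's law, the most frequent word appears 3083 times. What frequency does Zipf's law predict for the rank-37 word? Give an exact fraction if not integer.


Zipf's law: freq(rank) = f1 / rank
f1 = 3083, rank = 37
freq = 3083 / 37
GCD(3083, 37) = 1
Simplified: 3083/37

3083/37


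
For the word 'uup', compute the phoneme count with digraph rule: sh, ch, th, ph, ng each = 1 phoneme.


Parsing 'uup' greedily, digraphs first:
  'u' -> vowel phoneme (phonemes so far: 1)
  'u' -> vowel phoneme (phonemes so far: 2)
  'p' -> consonant phoneme (phonemes so far: 3)
Total phonemes: 3

3


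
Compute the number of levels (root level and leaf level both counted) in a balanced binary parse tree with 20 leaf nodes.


In a balanced binary tree with n leaves the deepest leaf is ceil(log2(n)) edges below the root,
so counting node levels inclusive of root and leaves gives ceil(log2(n)) + 1 levels.
log2(20) = 4.3219
ceil(4.3219) = 5
levels = 5 + 1 = 6

6


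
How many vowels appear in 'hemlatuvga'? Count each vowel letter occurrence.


Scanning each character of 'hemlatuvga':
  Position 1: 'h' -> consonant (running count: 0)
  Position 2: 'e' -> vowel (running count: 1)
  Position 3: 'm' -> consonant (running count: 1)
  Position 4: 'l' -> consonant (running count: 1)
  Position 5: 'a' -> vowel (running count: 2)
  Position 6: 't' -> consonant (running count: 2)
  Position 7: 'u' -> vowel (running count: 3)
  Position 8: 'v' -> consonant (running count: 3)
  Position 9: 'g' -> consonant (running count: 3)
  Position 10: 'a' -> vowel (running count: 4)
Total vowels: 4

4


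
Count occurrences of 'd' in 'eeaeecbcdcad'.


Scanning 'eeaeecbcdcad' for 'd':
  Position 8: 'd' -> MATCH (count: 1)
  Position 11: 'd' -> MATCH (count: 2)
Total occurrences of 'd': 2

2


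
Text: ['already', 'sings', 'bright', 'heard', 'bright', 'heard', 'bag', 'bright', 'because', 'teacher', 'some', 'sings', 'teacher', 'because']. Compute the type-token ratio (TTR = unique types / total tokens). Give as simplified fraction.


Tokens: 14
Unique types: ('already', 'bag', 'because', 'bright', 'heard', 'sings', 'some', 'teacher') = 8
TTR = 8/14
Simplify: divide both by 2 -> 4/7
TTR = 4/7

4/7


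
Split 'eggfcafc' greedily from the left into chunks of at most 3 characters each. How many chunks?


'eggfcafc' has 8 characters.
Chunking with max size 3:
  Chunk 1: 'egg' (positions 0-2)
  Chunk 2: 'fca' (positions 3-5)
  Chunk 3: 'fc' (positions 6-7)
Total chunks: ceil(8 / 3) = 3

3


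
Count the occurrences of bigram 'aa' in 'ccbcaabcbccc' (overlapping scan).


Scanning 'ccbcaabcbccc' for bigram 'aa':
  Position 0: 'cc' -> no
  Position 1: 'cb' -> no
  Position 2: 'bc' -> no
  Position 3: 'ca' -> no
  Position 4: 'aa' -> MATCH
  Position 5: 'ab' -> no
  Position 6: 'bc' -> no
  Position 7: 'cb' -> no
  Position 8: 'bc' -> no
  Position 9: 'cc' -> no
  Position 10: 'cc' -> no
Total matches: 1

1


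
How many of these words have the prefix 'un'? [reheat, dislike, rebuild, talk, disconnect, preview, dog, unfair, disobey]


Checking each word for prefix 'un':
  'reheat' -> no (count: 0)
  'dislike' -> no (count: 0)
  'rebuild' -> no (count: 0)
  'talk' -> no (count: 0)
  'disconnect' -> no (count: 0)
  'preview' -> no (count: 0)
  'dog' -> no (count: 0)
  'unfair' -> YES, starts with 'un' (count: 1)
  'disobey' -> no (count: 1)
Total with prefix 'un': 1

1


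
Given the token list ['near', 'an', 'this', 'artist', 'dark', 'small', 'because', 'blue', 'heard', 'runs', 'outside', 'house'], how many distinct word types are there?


Listing all tokens and tracking unique types:
  Token 1: 'near' -> NEW (unique so far: 1)
  Token 2: 'an' -> NEW (unique so far: 2)
  Token 3: 'this' -> NEW (unique so far: 3)
  Token 4: 'artist' -> NEW (unique so far: 4)
  Token 5: 'dark' -> NEW (unique so far: 5)
  Token 6: 'small' -> NEW (unique so far: 6)
  Token 7: 'because' -> NEW (unique so far: 7)
  Token 8: 'blue' -> NEW (unique so far: 8)
  Token 9: 'heard' -> NEW (unique so far: 9)
  Token 10: 'runs' -> NEW (unique so far: 10)
  Token 11: 'outside' -> NEW (unique so far: 11)
  Token 12: 'house' -> NEW (unique so far: 12)
Unique types: ('an', 'artist', 'because', 'blue', 'dark', 'heard', 'house', 'near', 'outside', 'runs', 'small', 'this')
Vocabulary size: 12

12


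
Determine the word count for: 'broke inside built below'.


Counting words by splitting on spaces:
  Word 1: 'broke'
  Word 2: 'inside'
  Word 3: 'built'
  Word 4: 'below'
Total words: 4

4


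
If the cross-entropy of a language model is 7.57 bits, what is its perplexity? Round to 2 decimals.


Perplexity formula: PP = 2^H
H = 7.57
PP = 2^7.57
Decompose: 2^7.57 = 2^7 * 2^0.57
2^7 = 128, 2^0.57 ~ 1.4845236
PP ~ 128 * 1.4845236 = 190.0190208
Rounded to 2 decimals: 190.02

190.02


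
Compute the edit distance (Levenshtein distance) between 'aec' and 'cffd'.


Building DP table for s1='aec' (len 3) and s2='cffd' (len 4):
       c  f  f  d
    0  1  2  3  4
  a 1  1  2  3  4
  e 2  2  2  3  4
  c 3  2  3  3  4
Edit distance = dp[3][4] = 4

4


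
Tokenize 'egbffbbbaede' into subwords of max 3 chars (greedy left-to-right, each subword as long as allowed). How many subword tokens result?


'egbffbbbaede' has 12 characters.
Chunking with max size 3:
  Chunk 1: 'egb' (positions 0-2)
  Chunk 2: 'ffb' (positions 3-5)
  Chunk 3: 'bba' (positions 6-8)
  Chunk 4: 'ede' (positions 9-11)
Total chunks: ceil(12 / 3) = 4

4


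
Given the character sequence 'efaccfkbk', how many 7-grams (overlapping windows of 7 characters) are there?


String 'efaccfkbk' has length L = 9.
Number of overlapping n-grams = L - n + 1
Substituting: 9 - 7 + 1 = 3

3


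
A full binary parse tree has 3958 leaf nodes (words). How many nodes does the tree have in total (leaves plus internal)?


Leaf nodes (terminals): 3958
Internal nodes = n - 1 = 3958 - 1 = 3957
Total = leaves + internal = 3958 + 3957 = 7915

7915


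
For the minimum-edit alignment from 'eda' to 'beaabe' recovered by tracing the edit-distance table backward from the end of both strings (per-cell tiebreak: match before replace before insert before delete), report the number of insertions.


Edit distance = 4. Backtracking from cell (3, 6) with preference match > replace > insert > delete,
then listing the resulting alignment 'eda' -> 'beaabe' left to right:
  Step 1: insert 'b' [insertion #1]
  Step 2: keep 'e'
  Step 3: replace d->a
  Step 4: keep 'a'
  Step 5: insert 'b' [insertion #2]
  Step 6: insert 'e' [insertion #3]
Total insertions: 3

3


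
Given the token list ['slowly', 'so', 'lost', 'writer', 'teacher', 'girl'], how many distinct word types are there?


Listing all tokens and tracking unique types:
  Token 1: 'slowly' -> NEW (unique so far: 1)
  Token 2: 'so' -> NEW (unique so far: 2)
  Token 3: 'lost' -> NEW (unique so far: 3)
  Token 4: 'writer' -> NEW (unique so far: 4)
  Token 5: 'teacher' -> NEW (unique so far: 5)
  Token 6: 'girl' -> NEW (unique so far: 6)
Unique types: ('girl', 'lost', 'slowly', 'so', 'teacher', 'writer')
Vocabulary size: 6

6


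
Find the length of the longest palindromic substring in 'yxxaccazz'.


Scanning 'yxxaccazz' for palindromic substrings.
Substring at positions 3-6: 'acca'.
Check: reverse('acca') = 'acca' -> palindrome confirmed.
Neighbouring characters ('x' / 'z') break symmetry, so it cannot extend further.
No longer palindromic substring exists; longest length = 4

4


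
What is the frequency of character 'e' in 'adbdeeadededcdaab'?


Scanning 'adbdeeadededcdaab' for 'e':
  Position 4: 'e' -> MATCH (count: 1)
  Position 5: 'e' -> MATCH (count: 2)
  Position 8: 'e' -> MATCH (count: 3)
  Position 10: 'e' -> MATCH (count: 4)
Total occurrences of 'e': 4

4


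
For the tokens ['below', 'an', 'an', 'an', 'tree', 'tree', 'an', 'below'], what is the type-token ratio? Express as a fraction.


Tokens: 8
Unique types: ('an', 'below', 'tree') = 3
TTR = 3/8
Already in lowest terms.

3/8


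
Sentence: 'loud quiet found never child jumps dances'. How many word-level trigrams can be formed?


Word trigrams from [7] words:
  Trigram 1: (loud quiet found)
  Trigram 2: (quiet found never)
  Trigram 3: (found never child)
  Trigram 4: (never child jumps)
  Trigram 5: (child jumps dances)
Total word trigrams: 7 - 2 = 5

5


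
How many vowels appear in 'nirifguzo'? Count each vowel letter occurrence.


Scanning each character of 'nirifguzo':
  Position 1: 'n' -> consonant (running count: 0)
  Position 2: 'i' -> vowel (running count: 1)
  Position 3: 'r' -> consonant (running count: 1)
  Position 4: 'i' -> vowel (running count: 2)
  Position 5: 'f' -> consonant (running count: 2)
  Position 6: 'g' -> consonant (running count: 2)
  Position 7: 'u' -> vowel (running count: 3)
  Position 8: 'z' -> consonant (running count: 3)
  Position 9: 'o' -> vowel (running count: 4)
Total vowels: 4

4


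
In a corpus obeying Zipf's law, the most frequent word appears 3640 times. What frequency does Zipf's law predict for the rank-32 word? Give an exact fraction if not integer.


Zipf's law: freq(rank) = f1 / rank
f1 = 3640, rank = 32
freq = 3640 / 32
GCD(3640, 32) = 8
Simplified: 455/4

455/4


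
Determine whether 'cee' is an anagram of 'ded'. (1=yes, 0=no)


Sort characters of 'cee': 'cee'
Sort characters of 'ded': 'dde'
Sorted forms differ -> they are NOT anagrams
Result: 0

0


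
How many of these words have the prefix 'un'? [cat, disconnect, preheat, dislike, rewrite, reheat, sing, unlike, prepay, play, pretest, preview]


Checking each word for prefix 'un':
  'cat' -> no (count: 0)
  'disconnect' -> no (count: 0)
  'preheat' -> no (count: 0)
  'dislike' -> no (count: 0)
  'rewrite' -> no (count: 0)
  'reheat' -> no (count: 0)
  'sing' -> no (count: 0)
  'unlike' -> YES, starts with 'un' (count: 1)
  'prepay' -> no (count: 1)
  'play' -> no (count: 1)
  'pretest' -> no (count: 1)
  'preview' -> no (count: 1)
Total with prefix 'un': 1

1


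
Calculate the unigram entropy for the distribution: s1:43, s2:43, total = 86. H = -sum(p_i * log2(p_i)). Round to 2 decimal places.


Computing entropy H = -sum(p_i * log2(p_i)):
  s1: p = 43/86 = 0.5000, -p*log2(p) = 0.5000
  s2: p = 43/86 = 0.5000, -p*log2(p) = 0.5000
H = sum of terms = 1.0000
Rounded to 2 decimals: 1.00

1.00


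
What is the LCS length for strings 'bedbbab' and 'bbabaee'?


DP table for LCS of 'bedbbab' and 'bbabaee':
       b  b  a  b  a  e  e
    0  0  0  0  0  0  0  0
  b 0  1  1  1  1  1  1  1
  e 0  1  1  1  1  1  2  2
  d 0  1  1  1  1  1  2  2
  b 0  1  2  2  2  2  2  2
  b 0  1  2  2  3  3  3  3
  a 0  1  2  3  3  4  4  4
  b 0  1  2  3  4  4  4  4
LCS: 'bbba'
LCS length = 4

4


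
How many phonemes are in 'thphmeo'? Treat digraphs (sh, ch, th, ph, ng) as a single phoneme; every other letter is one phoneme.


Parsing 'thphmeo' greedily, digraphs first:
  'th' -> digraph (1 consonant phoneme) (phonemes so far: 1)
  'ph' -> digraph (1 consonant phoneme) (phonemes so far: 2)
  'm' -> consonant phoneme (phonemes so far: 3)
  'e' -> vowel phoneme (phonemes so far: 4)
  'o' -> vowel phoneme (phonemes so far: 5)
Total phonemes: 5

5


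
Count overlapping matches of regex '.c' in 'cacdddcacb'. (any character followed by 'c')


Pattern: .c means any character followed by 'c'.
Scanning 'cacdddcacb' position-by-position:
  Pos 0: window 'ca' -> no
  Pos 1: window 'ac' -> MATCH
  Pos 2: window 'cd' -> no
  Pos 3: window 'dd' -> no
  Pos 4: window 'dd' -> no
  Pos 5: window 'dc' -> MATCH
  Pos 6: window 'ca' -> no
  Pos 7: window 'ac' -> MATCH
  Pos 8: window 'cb' -> no
  Pos 9: window 'b' -> no
Total matches: 3

3


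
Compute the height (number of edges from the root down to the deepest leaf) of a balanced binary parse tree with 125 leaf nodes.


In a balanced binary tree with n leaves the deepest leaf is ceil(log2(n)) edges below the root.
log2(125) = 6.9658
ceil(6.9658) = 7
height (edges) = 7

7


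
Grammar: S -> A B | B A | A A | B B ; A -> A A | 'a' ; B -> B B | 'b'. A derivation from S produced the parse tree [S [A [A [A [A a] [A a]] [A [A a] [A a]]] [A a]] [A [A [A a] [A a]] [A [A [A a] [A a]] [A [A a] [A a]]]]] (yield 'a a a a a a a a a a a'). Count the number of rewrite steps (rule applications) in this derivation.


Every bracketed nonterminal node [X ...] in the tree is produced by exactly one rule application.
Reading the tree off as a leftmost derivation:
  Step 1: S  =>  A A   (applied S -> A A)
  Step 2: A A  =>  A A A   (applied A -> A A)
  Step 3: A A A  =>  A A A A   (applied A -> A A)
  Step 4: A A A A  =>  A A A A A   (applied A -> A A)
  Step 5: A A A A A  =>  a A A A A   (applied A -> a)
  Step 6: a A A A A  =>  a a A A A   (applied A -> a)
  Step 7: a a A A A  =>  a a A A A A   (applied A -> A A)
  Step 8: a a A A A A  =>  a a a A A A   (applied A -> a)
  Step 9: a a a A A A  =>  a a a a A A   (applied A -> a)
  Step 10: a a a a A A  =>  a a a a a A   (applied A -> a)
  Step 11: a a a a a A  =>  a a a a a A A   (applied A -> A A)
  Step 12: a a a a a A A  =>  a a a a a A A A   (applied A -> A A)
  Step 13: a a a a a A A A  =>  a a a a a a A A   (applied A -> a)
  Step 14: a a a a a a A A  =>  a a a a a a a A   (applied A -> a)
  Step 15: a a a a a a a A  =>  a a a a a a a A A   (applied A -> A A)
  Step 16: a a a a a a a A A  =>  a a a a a a a A A A   (applied A -> A A)
  Step 17: a a a a a a a A A A  =>  a a a a a a a a A A   (applied A -> a)
  Step 18: a a a a a a a a A A  =>  a a a a a a a a a A   (applied A -> a)
  Step 19: a a a a a a a a a A  =>  a a a a a a a a a A A   (applied A -> A A)
  Step 20: a a a a a a a a a A A  =>  a a a a a a a a a a A   (applied A -> a)
  Step 21: a a a a a a a a a a A  =>  a a a a a a a a a a a   (applied A -> a)
Final yield: a a a a a a a a a a a
Total rewrite steps: 21

21


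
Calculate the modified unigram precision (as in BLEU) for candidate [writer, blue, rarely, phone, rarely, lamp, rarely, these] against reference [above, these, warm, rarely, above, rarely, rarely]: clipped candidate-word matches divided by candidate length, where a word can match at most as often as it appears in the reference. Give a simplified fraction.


Reference word counts: {'above': 2, 'rarely': 3, 'these': 1, 'warm': 1}
Checking each candidate word (with clipping):
  'writer' -> not in reference -> no match (matches: 0)
  'blue' -> not in reference -> no match (matches: 0)
  'rarely' -> in reference (ref count 3, used 1/3) -> match (matches: 1)
  'phone' -> not in reference -> no match (matches: 1)
  'rarely' -> in reference (ref count 3, used 2/3) -> match (matches: 2)
  'lamp' -> not in reference -> no match (matches: 2)
  'rarely' -> in reference (ref count 3, used 3/3) -> match (matches: 3)
  'these' -> in reference (ref count 1, used 1/1) -> match (matches: 4)
Clipped matches: 4, Candidate length: 8
Precision = 4/8 = 1/2

1/2


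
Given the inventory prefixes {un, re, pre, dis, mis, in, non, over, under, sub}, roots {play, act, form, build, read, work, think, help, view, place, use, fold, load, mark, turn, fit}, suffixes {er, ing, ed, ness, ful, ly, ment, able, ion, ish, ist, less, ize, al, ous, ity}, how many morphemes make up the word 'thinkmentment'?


Segmenting 'thinkmentment' against the inventory:
  'think' -> root (morpheme 1)
  'ment' -> suffix (morpheme 2)
  'ment' -> suffix (morpheme 3)
Total morphemes: 3

3


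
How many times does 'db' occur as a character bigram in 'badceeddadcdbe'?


Scanning 'badceeddadcdbe' for bigram 'db':
  Position 0: 'ba' -> no
  Position 1: 'ad' -> no
  Position 2: 'dc' -> no
  Position 3: 'ce' -> no
  Position 4: 'ee' -> no
  Position 5: 'ed' -> no
  Position 6: 'dd' -> no
  Position 7: 'da' -> no
  Position 8: 'ad' -> no
  Position 9: 'dc' -> no
  Position 10: 'cd' -> no
  Position 11: 'db' -> MATCH
  Position 12: 'be' -> no
Total matches: 1

1


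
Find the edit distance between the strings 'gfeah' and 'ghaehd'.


Building DP table for s1='gfeah' (len 5) and s2='ghaehd' (len 6):
       g  h  a  e  h  d
    0  1  2  3  4  5  6
  g 1  0  1  2  3  4  5
  f 2  1  1  2  3  4  5
  e 3  2  2  2  2  3  4
  a 4  3  3  2  3  3  4
  h 5  4  3  3  3  3  4
Edit distance = dp[5][6] = 4

4


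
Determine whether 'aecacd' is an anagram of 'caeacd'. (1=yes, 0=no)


Sort characters of 'aecacd': 'aaccde'
Sort characters of 'caeacd': 'aaccde'
Sorted forms match -> they ARE anagrams
Result: 1

1


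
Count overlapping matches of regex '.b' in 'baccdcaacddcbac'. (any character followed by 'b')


Pattern: .b means any character followed by 'b'.
Scanning 'baccdcaacddcbac' position-by-position:
  Pos 0: window 'ba' -> no
  Pos 1: window 'ac' -> no
  Pos 2: window 'cc' -> no
  Pos 3: window 'cd' -> no
  Pos 4: window 'dc' -> no
  Pos 5: window 'ca' -> no
  Pos 6: window 'aa' -> no
  Pos 7: window 'ac' -> no
  Pos 8: window 'cd' -> no
  Pos 9: window 'dd' -> no
  Pos 10: window 'dc' -> no
  Pos 11: window 'cb' -> MATCH
  Pos 12: window 'ba' -> no
  Pos 13: window 'ac' -> no
  Pos 14: window 'c' -> no
Total matches: 1

1


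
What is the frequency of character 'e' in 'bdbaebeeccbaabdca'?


Scanning 'bdbaebeeccbaabdca' for 'e':
  Position 4: 'e' -> MATCH (count: 1)
  Position 6: 'e' -> MATCH (count: 2)
  Position 7: 'e' -> MATCH (count: 3)
Total occurrences of 'e': 3

3


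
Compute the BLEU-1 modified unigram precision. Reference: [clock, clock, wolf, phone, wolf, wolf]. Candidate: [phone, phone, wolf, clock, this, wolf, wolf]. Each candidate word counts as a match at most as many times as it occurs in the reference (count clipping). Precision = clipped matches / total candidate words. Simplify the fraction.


Reference word counts: {'clock': 2, 'phone': 1, 'wolf': 3}
Checking each candidate word (with clipping):
  'phone' -> in reference (ref count 1, used 1/1) -> match (matches: 1)
  'phone' -> ref count 1 already used up (1/1) -> clipped, no match (matches: 1)
  'wolf' -> in reference (ref count 3, used 1/3) -> match (matches: 2)
  'clock' -> in reference (ref count 2, used 1/2) -> match (matches: 3)
  'this' -> not in reference -> no match (matches: 3)
  'wolf' -> in reference (ref count 3, used 2/3) -> match (matches: 4)
  'wolf' -> in reference (ref count 3, used 3/3) -> match (matches: 5)
Clipped matches: 5, Candidate length: 7
Precision = 5/7

5/7


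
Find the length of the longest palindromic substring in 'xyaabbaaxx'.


Scanning 'xyaabbaaxx' for palindromic substrings.
Substring at positions 2-7: 'aabbaa'.
Check: reverse('aabbaa') = 'aabbaa' -> palindrome confirmed.
Neighbouring characters ('y' / 'x') break symmetry, so it cannot extend further.
No longer palindromic substring exists; longest length = 6

6


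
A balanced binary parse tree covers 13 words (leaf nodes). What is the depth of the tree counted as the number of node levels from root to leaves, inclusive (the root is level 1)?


In a balanced binary tree with n leaves the deepest leaf is ceil(log2(n)) edges below the root,
so counting node levels inclusive of root and leaves gives ceil(log2(n)) + 1 levels.
log2(13) = 3.7004
ceil(3.7004) = 4
levels = 4 + 1 = 5

5


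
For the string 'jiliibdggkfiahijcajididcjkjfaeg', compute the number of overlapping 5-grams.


String 'jiliibdggkfiahijcajididcjkjfaeg' has length L = 31.
Number of overlapping n-grams = L - n + 1
Substituting: 31 - 5 + 1 = 27

27


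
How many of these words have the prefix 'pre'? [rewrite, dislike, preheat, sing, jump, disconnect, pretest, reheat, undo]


Checking each word for prefix 'pre':
  'rewrite' -> no (count: 0)
  'dislike' -> no (count: 0)
  'preheat' -> YES, starts with 'pre' (count: 1)
  'sing' -> no (count: 1)
  'jump' -> no (count: 1)
  'disconnect' -> no (count: 1)
  'pretest' -> YES, starts with 'pre' (count: 2)
  'reheat' -> no (count: 2)
  'undo' -> no (count: 2)
Total with prefix 'pre': 2

2


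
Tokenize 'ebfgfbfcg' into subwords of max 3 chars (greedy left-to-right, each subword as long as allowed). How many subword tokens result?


'ebfgfbfcg' has 9 characters.
Chunking with max size 3:
  Chunk 1: 'ebf' (positions 0-2)
  Chunk 2: 'gfb' (positions 3-5)
  Chunk 3: 'fcg' (positions 6-8)
Total chunks: ceil(9 / 3) = 3

3


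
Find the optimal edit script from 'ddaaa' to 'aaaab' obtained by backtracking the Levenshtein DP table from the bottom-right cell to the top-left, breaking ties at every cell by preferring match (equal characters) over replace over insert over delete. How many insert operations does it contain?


Edit distance = 3. Backtracking from cell (5, 5) with preference match > replace > insert > delete,
then listing the resulting alignment 'ddaaa' -> 'aaaab' left to right:
  Step 1: replace d->a
  Step 2: replace d->a
  Step 3: keep 'a'
  Step 4: keep 'a'
  Step 5: replace a->b
Total insertions: 0

0


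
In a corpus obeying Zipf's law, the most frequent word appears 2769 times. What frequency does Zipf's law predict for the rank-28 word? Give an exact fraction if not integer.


Zipf's law: freq(rank) = f1 / rank
f1 = 2769, rank = 28
freq = 2769 / 28
GCD(2769, 28) = 1
Simplified: 2769/28

2769/28


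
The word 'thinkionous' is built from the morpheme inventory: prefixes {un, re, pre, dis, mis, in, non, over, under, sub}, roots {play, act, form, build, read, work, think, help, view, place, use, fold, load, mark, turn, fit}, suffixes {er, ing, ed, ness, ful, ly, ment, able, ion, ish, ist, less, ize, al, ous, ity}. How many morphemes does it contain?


Segmenting 'thinkionous' against the inventory:
  'think' -> root (morpheme 1)
  'ion' -> suffix (morpheme 2)
  'ous' -> suffix (morpheme 3)
Total morphemes: 3

3


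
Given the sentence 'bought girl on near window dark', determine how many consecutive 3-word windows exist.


Word trigrams from [6] words:
  Trigram 1: (bought girl on)
  Trigram 2: (girl on near)
  Trigram 3: (on near window)
  Trigram 4: (near window dark)
Total word trigrams: 6 - 2 = 4

4


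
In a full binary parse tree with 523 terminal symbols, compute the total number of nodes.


Leaf nodes (terminals): 523
Internal nodes = n - 1 = 523 - 1 = 522
Total = leaves + internal = 523 + 522 = 1045

1045


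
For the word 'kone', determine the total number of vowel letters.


Scanning each character of 'kone':
  Position 1: 'k' -> consonant (running count: 0)
  Position 2: 'o' -> vowel (running count: 1)
  Position 3: 'n' -> consonant (running count: 1)
  Position 4: 'e' -> vowel (running count: 2)
Total vowels: 2

2


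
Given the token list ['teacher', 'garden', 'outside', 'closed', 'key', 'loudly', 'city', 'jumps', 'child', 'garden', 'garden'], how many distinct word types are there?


Listing all tokens and tracking unique types:
  Token 1: 'teacher' -> NEW (unique so far: 1)
  Token 2: 'garden' -> NEW (unique so far: 2)
  Token 3: 'outside' -> NEW (unique so far: 3)
  Token 4: 'closed' -> NEW (unique so far: 4)
  Token 5: 'key' -> NEW (unique so far: 5)
  Token 6: 'loudly' -> NEW (unique so far: 6)
  Token 7: 'city' -> NEW (unique so far: 7)
  Token 8: 'jumps' -> NEW (unique so far: 8)
  Token 9: 'child' -> NEW (unique so far: 9)
  Token 10: 'garden' -> duplicate (unique so far: 9)
  Token 11: 'garden' -> duplicate (unique so far: 9)
Unique types: ('child', 'city', 'closed', 'garden', 'jumps', 'key', 'loudly', 'outside', 'teacher')
Vocabulary size: 9

9


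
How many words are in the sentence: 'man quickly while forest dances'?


Counting words by splitting on spaces:
  Word 1: 'man'
  Word 2: 'quickly'
  Word 3: 'while'
  Word 4: 'forest'
  Word 5: 'dances'
Total words: 5

5


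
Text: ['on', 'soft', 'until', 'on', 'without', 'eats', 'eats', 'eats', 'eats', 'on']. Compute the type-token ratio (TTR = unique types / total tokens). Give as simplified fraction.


Tokens: 10
Unique types: ('eats', 'on', 'soft', 'until', 'without') = 5
TTR = 5/10
Simplify: divide both by 5 -> 1/2
TTR = 1/2

1/2


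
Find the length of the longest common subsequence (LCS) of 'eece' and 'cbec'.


DP table for LCS of 'eece' and 'cbec':
       c  b  e  c
    0  0  0  0  0
  e 0  0  0  1  1
  e 0  0  0  1  1
  c 0  1  1  1  2
  e 0  1  1  2  2
LCS: 'ec'
LCS length = 2

2


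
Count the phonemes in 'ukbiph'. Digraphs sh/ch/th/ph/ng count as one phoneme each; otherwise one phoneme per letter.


Parsing 'ukbiph' greedily, digraphs first:
  'u' -> vowel phoneme (phonemes so far: 1)
  'k' -> consonant phoneme (phonemes so far: 2)
  'b' -> consonant phoneme (phonemes so far: 3)
  'i' -> vowel phoneme (phonemes so far: 4)
  'ph' -> digraph (1 consonant phoneme) (phonemes so far: 5)
Total phonemes: 5

5


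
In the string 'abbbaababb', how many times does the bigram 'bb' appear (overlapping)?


Scanning 'abbbaababb' for bigram 'bb':
  Position 0: 'ab' -> no
  Position 1: 'bb' -> MATCH
  Position 2: 'bb' -> MATCH
  Position 3: 'ba' -> no
  Position 4: 'aa' -> no
  Position 5: 'ab' -> no
  Position 6: 'ba' -> no
  Position 7: 'ab' -> no
  Position 8: 'bb' -> MATCH
Total matches: 3

3


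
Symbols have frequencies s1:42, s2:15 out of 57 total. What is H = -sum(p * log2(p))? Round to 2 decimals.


Computing entropy H = -sum(p_i * log2(p_i)):
  s1: p = 42/57 = 0.7368, -p*log2(p) = 0.3246
  s2: p = 15/57 = 0.2632, -p*log2(p) = 0.5068
H = sum of terms = 0.8314
Rounded to 2 decimals: 0.83

0.83


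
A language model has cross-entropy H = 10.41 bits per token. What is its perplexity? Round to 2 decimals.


Perplexity formula: PP = 2^H
H = 10.41
PP = 2^10.41
Decompose: 2^10.41 = 2^10 * 2^0.41
2^10 = 1024, 2^0.41 ~ 1.3286858
PP ~ 1024 * 1.3286858 = 1360.5742592
Rounded to 2 decimals: 1360.57

1360.57


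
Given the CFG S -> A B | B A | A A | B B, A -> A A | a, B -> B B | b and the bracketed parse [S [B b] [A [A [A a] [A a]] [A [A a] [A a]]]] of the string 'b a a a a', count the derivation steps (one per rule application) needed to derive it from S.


Every bracketed nonterminal node [X ...] in the tree is produced by exactly one rule application.
Reading the tree off as a leftmost derivation:
  Step 1: S  =>  B A   (applied S -> B A)
  Step 2: B A  =>  b A   (applied B -> b)
  Step 3: b A  =>  b A A   (applied A -> A A)
  Step 4: b A A  =>  b A A A   (applied A -> A A)
  Step 5: b A A A  =>  b a A A   (applied A -> a)
  Step 6: b a A A  =>  b a a A   (applied A -> a)
  Step 7: b a a A  =>  b a a A A   (applied A -> A A)
  Step 8: b a a A A  =>  b a a a A   (applied A -> a)
  Step 9: b a a a A  =>  b a a a a   (applied A -> a)
Final yield: b a a a a
Total rewrite steps: 9

9


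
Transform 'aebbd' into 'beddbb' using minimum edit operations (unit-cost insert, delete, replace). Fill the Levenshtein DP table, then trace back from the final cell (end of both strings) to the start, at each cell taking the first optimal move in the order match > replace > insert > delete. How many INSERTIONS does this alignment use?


Edit distance = 4. Backtracking from cell (5, 6) with preference match > replace > insert > delete,
then listing the resulting alignment 'aebbd' -> 'beddbb' left to right:
  Step 1: replace a->b
  Step 2: keep 'e'
  Step 3: insert 'd' [insertion #1]
  Step 4: replace b->d
  Step 5: keep 'b'
  Step 6: replace d->b
Total insertions: 1

1


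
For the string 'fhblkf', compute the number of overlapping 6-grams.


String 'fhblkf' has length L = 6.
Number of overlapping n-grams = L - n + 1
Substituting: 6 - 6 + 1 = 1

1


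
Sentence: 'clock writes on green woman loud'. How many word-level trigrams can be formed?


Word trigrams from [6] words:
  Trigram 1: (clock writes on)
  Trigram 2: (writes on green)
  Trigram 3: (on green woman)
  Trigram 4: (green woman loud)
Total word trigrams: 6 - 2 = 4

4


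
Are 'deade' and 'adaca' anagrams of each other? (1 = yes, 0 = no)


Sort characters of 'deade': 'addee'
Sort characters of 'adaca': 'aaacd'
Sorted forms differ -> they are NOT anagrams
Result: 0

0


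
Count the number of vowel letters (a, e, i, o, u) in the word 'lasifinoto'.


Scanning each character of 'lasifinoto':
  Position 1: 'l' -> consonant (running count: 0)
  Position 2: 'a' -> vowel (running count: 1)
  Position 3: 's' -> consonant (running count: 1)
  Position 4: 'i' -> vowel (running count: 2)
  Position 5: 'f' -> consonant (running count: 2)
  Position 6: 'i' -> vowel (running count: 3)
  Position 7: 'n' -> consonant (running count: 3)
  Position 8: 'o' -> vowel (running count: 4)
  Position 9: 't' -> consonant (running count: 4)
  Position 10: 'o' -> vowel (running count: 5)
Total vowels: 5

5


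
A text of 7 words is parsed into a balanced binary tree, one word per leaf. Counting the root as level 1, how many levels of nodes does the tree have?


In a balanced binary tree with n leaves the deepest leaf is ceil(log2(n)) edges below the root,
so counting node levels inclusive of root and leaves gives ceil(log2(n)) + 1 levels.
log2(7) = 2.8074
ceil(2.8074) = 3
levels = 3 + 1 = 4

4


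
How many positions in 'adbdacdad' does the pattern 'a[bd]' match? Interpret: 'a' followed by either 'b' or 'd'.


Pattern: a[bd] means 'a' followed by either 'b' or 'd'.
Scanning 'adbdacdad' position-by-position:
  Pos 0: window 'ad' -> MATCH
  Pos 1: window 'db' -> no
  Pos 2: window 'bd' -> no
  Pos 3: window 'da' -> no
  Pos 4: window 'ac' -> no
  Pos 5: window 'cd' -> no
  Pos 6: window 'da' -> no
  Pos 7: window 'ad' -> MATCH
  Pos 8: window 'd' -> no
Total matches: 2

2


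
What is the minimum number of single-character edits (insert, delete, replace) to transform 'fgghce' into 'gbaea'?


Building DP table for s1='fgghce' (len 6) and s2='gbaea' (len 5):
       g  b  a  e  a
    0  1  2  3  4  5
  f 1  1  2  3  4  5
  g 2  1  2  3  4  5
  g 3  2  2  3  4  5
  h 4  3  3  3  4  5
  c 5  4  4  4  4  5
  e 6  5  5  5  4  5
Edit distance = dp[6][5] = 5

5


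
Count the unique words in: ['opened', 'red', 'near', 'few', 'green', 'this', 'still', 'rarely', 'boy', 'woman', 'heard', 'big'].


Listing all tokens and tracking unique types:
  Token 1: 'opened' -> NEW (unique so far: 1)
  Token 2: 'red' -> NEW (unique so far: 2)
  Token 3: 'near' -> NEW (unique so far: 3)
  Token 4: 'few' -> NEW (unique so far: 4)
  Token 5: 'green' -> NEW (unique so far: 5)
  Token 6: 'this' -> NEW (unique so far: 6)
  Token 7: 'still' -> NEW (unique so far: 7)
  Token 8: 'rarely' -> NEW (unique so far: 8)
  Token 9: 'boy' -> NEW (unique so far: 9)
  Token 10: 'woman' -> NEW (unique so far: 10)
  Token 11: 'heard' -> NEW (unique so far: 11)
  Token 12: 'big' -> NEW (unique so far: 12)
Unique types: ('big', 'boy', 'few', 'green', 'heard', 'near', 'opened', 'rarely', 'red', 'still', 'this', 'woman')
Vocabulary size: 12

12


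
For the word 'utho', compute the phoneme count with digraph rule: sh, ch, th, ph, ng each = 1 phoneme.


Parsing 'utho' greedily, digraphs first:
  'u' -> vowel phoneme (phonemes so far: 1)
  'th' -> digraph (1 consonant phoneme) (phonemes so far: 2)
  'o' -> vowel phoneme (phonemes so far: 3)
Total phonemes: 3

3


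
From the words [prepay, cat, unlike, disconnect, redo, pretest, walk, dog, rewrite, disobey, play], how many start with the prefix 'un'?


Checking each word for prefix 'un':
  'prepay' -> no (count: 0)
  'cat' -> no (count: 0)
  'unlike' -> YES, starts with 'un' (count: 1)
  'disconnect' -> no (count: 1)
  'redo' -> no (count: 1)
  'pretest' -> no (count: 1)
  'walk' -> no (count: 1)
  'dog' -> no (count: 1)
  'rewrite' -> no (count: 1)
  'disobey' -> no (count: 1)
  'play' -> no (count: 1)
Total with prefix 'un': 1

1


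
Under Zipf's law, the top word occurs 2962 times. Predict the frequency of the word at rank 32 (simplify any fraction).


Zipf's law: freq(rank) = f1 / rank
f1 = 2962, rank = 32
freq = 2962 / 32
GCD(2962, 32) = 2
Simplified: 1481/16

1481/16


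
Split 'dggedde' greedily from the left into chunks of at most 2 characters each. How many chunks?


'dggedde' has 7 characters.
Chunking with max size 2:
  Chunk 1: 'dg' (positions 0-1)
  Chunk 2: 'ge' (positions 2-3)
  Chunk 3: 'dd' (positions 4-5)
  Chunk 4: 'e' (positions 6-6)
Total chunks: ceil(7 / 2) = 4

4


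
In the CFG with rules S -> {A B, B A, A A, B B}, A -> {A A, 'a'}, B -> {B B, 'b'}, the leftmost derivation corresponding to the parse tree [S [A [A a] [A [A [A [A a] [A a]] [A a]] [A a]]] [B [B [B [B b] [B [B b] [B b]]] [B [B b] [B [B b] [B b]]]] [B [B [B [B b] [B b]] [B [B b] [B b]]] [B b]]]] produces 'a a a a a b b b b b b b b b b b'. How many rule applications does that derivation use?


Every bracketed nonterminal node [X ...] in the tree is produced by exactly one rule application.
Reading the tree off as a leftmost derivation:
  Step 1: S  =>  A B   (applied S -> A B)
  Step 2: A B  =>  A A B   (applied A -> A A)
  Step 3: A A B  =>  a A B   (applied A -> a)
  Step 4: a A B  =>  a A A B   (applied A -> A A)
  Step 5: a A A B  =>  a A A A B   (applied A -> A A)
  Step 6: a A A A B  =>  a A A A A B   (applied A -> A A)
  Step 7: a A A A A B  =>  a a A A A B   (applied A -> a)
  Step 8: a a A A A B  =>  a a a A A B   (applied A -> a)
  Step 9: a a a A A B  =>  a a a a A B   (applied A -> a)
  Step 10: a a a a A B  =>  a a a a a B   (applied A -> a)
  Step 11: a a a a a B  =>  a a a a a B B   (applied B -> B B)
  Step 12: a a a a a B B  =>  a a a a a B B B   (applied B -> B B)
  Step 13: a a a a a B B B  =>  a a a a a B B B B   (applied B -> B B)
  Step 14: a a a a a B B B B  =>  a a a a a b B B B   (applied B -> b)
  Step 15: a a a a a b B B B  =>  a a a a a b B B B B   (applied B -> B B)
  Step 16: a a a a a b B B B B  =>  a a a a a b b B B B   (applied B -> b)
  Step 17: a a a a a b b B B B  =>  a a a a a b b b B B   (applied B -> b)
  Step 18: a a a a a b b b B B  =>  a a a a a b b b B B B   (applied B -> B B)
  Step 19: a a a a a b b b B B B  =>  a a a a a b b b b B B   (applied B -> b)
  Step 20: a a a a a b b b b B B  =>  a a a a a b b b b B B B   (applied B -> B B)
  Step 21: a a a a a b b b b B B B  =>  a a a a a b b b b b B B   (applied B -> b)
  Step 22: a a a a a b b b b b B B  =>  a a a a a b b b b b b B   (applied B -> b)
  Step 23: a a a a a b b b b b b B  =>  a a a a a b b b b b b B B   (applied B -> B B)
  Step 24: a a a a a b b b b b b B B  =>  a a a a a b b b b b b B B B   (applied B -> B B)
  Step 25: a a a a a b b b b b b B B B  =>  a a a a a b b b b b b B B B B   (applied B -> B B)
  Step 26: a a a a a b b b b b b B B B B  =>  a a a a a b b b b b b b B B B   (applied B -> b)
  Step 27: a a a a a b b b b b b b B B B  =>  a a a a a b b b b b b b b B B   (applied B -> b)
  Step 28: a a a a a b b b b b b b b B B  =>  a a a a a b b b b b b b b B B B   (applied B -> B B)
  Step 29: a a a a a b b b b b b b b B B B  =>  a a a a a b b b b b b b b b B B   (applied B -> b)
  Step 30: a a a a a b b b b b b b b b B B  =>  a a a a a b b b b b b b b b b B   (applied B -> b)
  Step 31: a a a a a b b b b b b b b b b B  =>  a a a a a b b b b b b b b b b b   (applied B -> b)
Final yield: a a a a a b b b b b b b b b b b
Total rewrite steps: 31

31


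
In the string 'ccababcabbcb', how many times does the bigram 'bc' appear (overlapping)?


Scanning 'ccababcabbcb' for bigram 'bc':
  Position 0: 'cc' -> no
  Position 1: 'ca' -> no
  Position 2: 'ab' -> no
  Position 3: 'ba' -> no
  Position 4: 'ab' -> no
  Position 5: 'bc' -> MATCH
  Position 6: 'ca' -> no
  Position 7: 'ab' -> no
  Position 8: 'bb' -> no
  Position 9: 'bc' -> MATCH
  Position 10: 'cb' -> no
Total matches: 2

2


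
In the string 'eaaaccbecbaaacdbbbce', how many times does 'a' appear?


Scanning 'eaaaccbecbaaacdbbbce' for 'a':
  Position 1: 'a' -> MATCH (count: 1)
  Position 2: 'a' -> MATCH (count: 2)
  Position 3: 'a' -> MATCH (count: 3)
  Position 10: 'a' -> MATCH (count: 4)
  Position 11: 'a' -> MATCH (count: 5)
  Position 12: 'a' -> MATCH (count: 6)
Total occurrences of 'a': 6

6


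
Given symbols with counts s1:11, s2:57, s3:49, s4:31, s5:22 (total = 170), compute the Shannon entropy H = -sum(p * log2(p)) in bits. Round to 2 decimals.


Computing entropy H = -sum(p_i * log2(p_i)):
  s1: p = 11/170 = 0.0647, -p*log2(p) = 0.2556
  s2: p = 57/170 = 0.3353, -p*log2(p) = 0.5286
  s3: p = 49/170 = 0.2882, -p*log2(p) = 0.5173
  s4: p = 31/170 = 0.1824, -p*log2(p) = 0.4477
  s5: p = 22/170 = 0.1294, -p*log2(p) = 0.3818
H = sum of terms = 2.1310
Rounded to 2 decimals: 2.13

2.13


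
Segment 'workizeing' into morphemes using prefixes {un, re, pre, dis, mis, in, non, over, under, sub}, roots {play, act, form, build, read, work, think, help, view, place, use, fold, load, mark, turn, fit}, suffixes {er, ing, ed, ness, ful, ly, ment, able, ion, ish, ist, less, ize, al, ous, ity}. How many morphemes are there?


Segmenting 'workizeing' against the inventory:
  'work' -> root (morpheme 1)
  'ize' -> suffix (morpheme 2)
  'ing' -> suffix (morpheme 3)
Total morphemes: 3

3


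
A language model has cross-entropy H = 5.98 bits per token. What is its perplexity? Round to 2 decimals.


Perplexity formula: PP = 2^H
H = 5.98
PP = 2^5.98
Decompose: 2^5.98 = 2^5 * 2^0.98
2^5 = 32, 2^0.98 ~ 1.9724654
PP ~ 32 * 1.9724654 = 63.1188928
Rounded to 2 decimals: 63.12

63.12


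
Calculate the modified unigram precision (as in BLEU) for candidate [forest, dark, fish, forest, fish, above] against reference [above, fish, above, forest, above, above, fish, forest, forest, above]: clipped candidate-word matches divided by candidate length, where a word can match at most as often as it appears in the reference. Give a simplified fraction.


Reference word counts: {'above': 5, 'fish': 2, 'forest': 3}
Checking each candidate word (with clipping):
  'forest' -> in reference (ref count 3, used 1/3) -> match (matches: 1)
  'dark' -> not in reference -> no match (matches: 1)
  'fish' -> in reference (ref count 2, used 1/2) -> match (matches: 2)
  'forest' -> in reference (ref count 3, used 2/3) -> match (matches: 3)
  'fish' -> in reference (ref count 2, used 2/2) -> match (matches: 4)
  'above' -> in reference (ref count 5, used 1/5) -> match (matches: 5)
Clipped matches: 5, Candidate length: 6
Precision = 5/6

5/6
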